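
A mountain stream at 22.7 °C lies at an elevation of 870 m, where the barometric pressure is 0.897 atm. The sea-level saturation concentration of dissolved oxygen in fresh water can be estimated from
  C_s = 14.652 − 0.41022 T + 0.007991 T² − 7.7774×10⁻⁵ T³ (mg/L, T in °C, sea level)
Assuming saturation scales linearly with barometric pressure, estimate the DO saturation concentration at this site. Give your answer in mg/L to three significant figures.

C_s ≈ 7.67 mg/L

At sea level: C_s = 14.652 − 0.41022×22.7 + 0.007991×22.7² − 7.7774×10⁻⁵×22.7³ = 8.548 mg/L.
Pressure correction: C_s' = 8.548 × 0.897 = 7.668 mg/L.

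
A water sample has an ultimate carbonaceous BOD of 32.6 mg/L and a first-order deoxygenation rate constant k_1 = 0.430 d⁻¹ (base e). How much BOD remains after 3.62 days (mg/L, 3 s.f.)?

L ≈ 6.87 mg/L

L_t = L₀ e^(−k_1 t) = 32.6 × e^(−0.430×3.62) = 32.6 × 0.2109 = 6.874 mg/L.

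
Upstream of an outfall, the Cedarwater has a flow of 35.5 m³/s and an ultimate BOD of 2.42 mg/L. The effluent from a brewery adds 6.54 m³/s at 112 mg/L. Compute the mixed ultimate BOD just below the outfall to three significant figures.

Flow-weighted mixing: C = (Q_r C_r + Q_w C_w)/(Q_r + Q_w)
= (35.5×2.42 + 6.54×112)/(35.5 + 6.54) = 818.4/42.04 = 19.47 mg/L.

19.5 mg/L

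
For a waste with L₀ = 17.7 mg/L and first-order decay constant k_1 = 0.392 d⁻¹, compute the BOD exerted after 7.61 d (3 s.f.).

y_t = L₀(1 − e^(−k_1 t)) = 17.7 × (1 − e^(−0.392×7.61))
= 17.7 × (1 − 0.05063) = 17.7 × 0.9494 = 16.80 mg/L.

y ≈ 16.8 mg/L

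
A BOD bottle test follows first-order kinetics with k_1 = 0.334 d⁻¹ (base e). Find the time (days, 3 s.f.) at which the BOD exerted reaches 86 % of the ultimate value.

y/L₀ = 1 − e^(−k_1 t) = 0.86 ⇒ e^(−k_1 t) = 0.140
t = −ln(0.140) / 0.334 = 1.966 / 0.334 = 5.887 d.

t ≈ 5.89 d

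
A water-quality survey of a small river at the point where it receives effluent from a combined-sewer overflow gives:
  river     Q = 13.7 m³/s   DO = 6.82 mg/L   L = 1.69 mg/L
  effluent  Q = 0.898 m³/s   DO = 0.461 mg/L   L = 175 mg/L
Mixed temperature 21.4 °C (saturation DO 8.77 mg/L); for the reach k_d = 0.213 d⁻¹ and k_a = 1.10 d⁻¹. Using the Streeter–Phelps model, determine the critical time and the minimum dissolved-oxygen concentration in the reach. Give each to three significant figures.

Mixed DO = (13.7×6.82 + 0.898×0.461)/(13.7+0.898) = 93.85/14.60 = 6.429 mg/L.
Mixed L₀ = (13.7×1.69 + 0.898×175)/(14.60) = 180.3/14.60 = 12.35 mg/L.
Initial deficit D₀ = C_s − DO₀ = 8.77 − 6.429 = 2.341 mg/L.
t_c = (1/0.8870) ln[(1.10/0.213)(1 − 2.341×0.8870/(0.213×12.35))] = 1.127 × ln(1.088) = 0.09496 d.
D_c = (0.213/1.10) × 12.35 × e^(−0.213×0.09496) = 0.1936 × 12.35 × 0.9800 = 2.344 mg/L.
Minimum DO = 8.77 − 2.344 = 6.426 mg/L.

t_c ≈ 0.0950 d; minimum DO ≈ 6.43 mg/L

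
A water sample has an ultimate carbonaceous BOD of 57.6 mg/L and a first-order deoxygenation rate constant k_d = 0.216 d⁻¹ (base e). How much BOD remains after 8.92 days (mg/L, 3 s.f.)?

L ≈ 8.39 mg/L

L_t = L₀ e^(−k_d t) = 57.6 × e^(−0.216×8.92) = 57.6 × 0.1456 = 8.388 mg/L.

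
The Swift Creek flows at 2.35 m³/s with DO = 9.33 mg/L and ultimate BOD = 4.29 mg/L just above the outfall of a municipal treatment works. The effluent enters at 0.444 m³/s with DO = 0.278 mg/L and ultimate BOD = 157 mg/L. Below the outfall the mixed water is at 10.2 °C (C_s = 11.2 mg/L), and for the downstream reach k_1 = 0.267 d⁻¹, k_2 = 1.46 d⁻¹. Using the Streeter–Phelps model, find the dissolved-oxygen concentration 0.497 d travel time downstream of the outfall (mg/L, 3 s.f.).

Mixed DO = (2.35×9.33 + 0.444×0.278)/(2.35+0.444) = 22.05/2.794 = 7.892 mg/L.
Mixed L₀ = (2.35×4.29 + 0.444×157)/(2.794) = 79.79/2.794 = 28.56 mg/L.
Initial deficit D₀ = C_s − DO₀ = 11.2 − 7.892 = 3.308 mg/L.
D(0.497) = [0.267×28.56/(1.46−0.267)](e^(−0.267×0.497) − e^(−1.46×0.497)) + 3.308 e^(−1.46×0.497)
= 6.391 × (0.8757 − 0.4840) + 3.308 × 0.4840 = 4.105 mg/L.
DO = 11.2 − 4.105 = 7.095 mg/L.

DO ≈ 7.10 mg/L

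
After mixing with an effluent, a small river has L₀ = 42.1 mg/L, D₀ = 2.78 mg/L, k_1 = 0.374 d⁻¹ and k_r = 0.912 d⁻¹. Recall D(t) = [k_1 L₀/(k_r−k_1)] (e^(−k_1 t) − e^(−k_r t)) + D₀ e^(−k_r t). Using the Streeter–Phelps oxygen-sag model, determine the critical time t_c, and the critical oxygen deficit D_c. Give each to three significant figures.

t_c = [1/(k_r−k_1)] ln[(k_r/k_1)(1 − D₀(k_r−k_1)/(k_1 L₀))]
= [1/(0.912−0.374)] ln[(0.912/0.374)(1 − 2.78×0.5380/(0.374×42.1))]
= (1/0.5380) ln[2.439 × 0.9050] = 1.859 × ln(2.207) = 1.859 × 0.7916 = 1.471 d.
L(t_c) = L₀ e^(−k_1 t_c) = 42.1 × 0.5768 = 24.28 mg/L, and at the critical point k_r D_c = k_1 L, so D_c = (0.374/0.912) × 24.28 = 9.958 mg/L.

t_c ≈ 1.47 d; D_c ≈ 9.96 mg/L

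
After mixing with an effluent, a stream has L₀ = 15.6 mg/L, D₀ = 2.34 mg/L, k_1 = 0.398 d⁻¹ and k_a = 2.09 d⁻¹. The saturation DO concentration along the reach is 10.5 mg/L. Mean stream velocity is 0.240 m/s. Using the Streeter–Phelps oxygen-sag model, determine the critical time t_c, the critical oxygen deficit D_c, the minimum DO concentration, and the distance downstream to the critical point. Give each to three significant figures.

t_c ≈ 0.380 d; D_c ≈ 2.55 mg/L; min DO ≈ 7.95 mg/L; x_c ≈ 7.88 km

At the critical point dD/dt = 0, so k_1 L₀ e^(−k_1 t) = k_a D. Substituting D(t) from the Streeter–Phelps equation and solving for t gives
t_c = ln[(k_a/k_1)(1 − D₀(k_a−k_1)/(k_1 L₀))] / (k_a−k_1).
Here k_a−k_1 = 1.692 d⁻¹ and 1 − D₀(k_a−k_1)/(k_1 L₀) = 1 − 2.34×1.692/(0.398×15.6) = 0.3623, so
t_c = ln(5.251 × 0.3623) / 1.692 = 0.6432 / 1.692 = 0.3802 d.
D_c = (k_1/k_a) L₀ e^(−k_1 t_c) = (0.398/2.09) × 15.6 × e^(−0.398×0.3802) = 0.1904 × 15.6 × 0.8596 = 2.554 mg/L.
Minimum DO = C_s − D_c = 10.5 − 2.554 = 7.946 mg/L.
x_c = v t_c = 0.240 m/s × 0.3802 d × 86400 s/d = 7883 m ≈ 7.88 km.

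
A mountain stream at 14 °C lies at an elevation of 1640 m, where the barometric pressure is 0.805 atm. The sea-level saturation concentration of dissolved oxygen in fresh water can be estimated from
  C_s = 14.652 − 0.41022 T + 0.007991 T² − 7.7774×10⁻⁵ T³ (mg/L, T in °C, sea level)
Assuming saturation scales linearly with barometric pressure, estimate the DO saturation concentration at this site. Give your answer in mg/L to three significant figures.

C_s ≈ 8.26 mg/L

At sea level: C_s = 14.652 − 0.41022×14 + 0.007991×14² − 7.7774×10⁻⁵×14³ = 10.26 mg/L.
Pressure correction: C_s' = 10.26 × 0.805 = 8.261 mg/L.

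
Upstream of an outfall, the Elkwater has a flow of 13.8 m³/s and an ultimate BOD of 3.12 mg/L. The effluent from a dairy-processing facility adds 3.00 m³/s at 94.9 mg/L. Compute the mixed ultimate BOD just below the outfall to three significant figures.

19.5 mg/L

Flow-weighted mixing: C = (Q_r C_r + Q_w C_w)/(Q_r + Q_w)
= (13.8×3.12 + 3.00×94.9)/(13.8 + 3.00) = 327.8/16.80 = 19.51 mg/L.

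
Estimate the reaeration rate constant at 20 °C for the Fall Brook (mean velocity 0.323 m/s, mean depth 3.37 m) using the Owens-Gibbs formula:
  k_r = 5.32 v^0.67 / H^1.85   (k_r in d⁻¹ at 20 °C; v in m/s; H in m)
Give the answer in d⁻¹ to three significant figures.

k_r = 5.32 × 0.323^0.67 / 3.37^1.85 = 5.32 × 0.4690 / 9.465 = 0.2636 d⁻¹.

k_r ≈ 0.264 d⁻¹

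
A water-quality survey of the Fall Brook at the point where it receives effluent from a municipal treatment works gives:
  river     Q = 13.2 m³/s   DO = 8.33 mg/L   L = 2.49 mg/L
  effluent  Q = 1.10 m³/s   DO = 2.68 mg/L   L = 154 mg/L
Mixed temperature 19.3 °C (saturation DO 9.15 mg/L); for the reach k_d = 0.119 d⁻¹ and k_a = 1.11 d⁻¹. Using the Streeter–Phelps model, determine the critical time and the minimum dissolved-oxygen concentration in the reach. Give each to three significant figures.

Mixed DO = (13.2×8.33 + 1.10×2.68)/(13.2+1.10) = 112.9/14.30 = 7.895 mg/L.
Mixed L₀ = (13.2×2.49 + 1.10×154)/(14.30) = 202.3/14.30 = 14.14 mg/L.
Initial deficit D₀ = C_s − DO₀ = 9.15 − 7.895 = 1.255 mg/L.
t_c = (1/0.9910) ln[(1.11/0.119)(1 − 1.255×0.9910/(0.119×14.14))] = 1.009 × ln(2.438) = 0.8991 d.
D_c = (0.119/1.11) × 14.14 × e^(−0.119×0.8991) = 0.1072 × 14.14 × 0.8985 = 1.363 mg/L.
Minimum DO = 9.15 − 1.363 = 7.787 mg/L.

t_c ≈ 0.899 d; minimum DO ≈ 7.79 mg/L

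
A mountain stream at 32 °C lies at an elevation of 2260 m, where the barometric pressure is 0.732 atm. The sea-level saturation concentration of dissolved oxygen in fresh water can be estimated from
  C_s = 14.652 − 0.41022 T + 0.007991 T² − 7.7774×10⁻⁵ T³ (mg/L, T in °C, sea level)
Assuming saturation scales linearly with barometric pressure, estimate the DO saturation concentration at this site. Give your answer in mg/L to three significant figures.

At sea level: C_s = 14.652 − 0.41022×32 + 0.007991×32² − 7.7774×10⁻⁵×32³ = 7.159 mg/L.
Pressure correction: C_s' = 7.159 × 0.732 = 5.241 mg/L.

C_s ≈ 5.24 mg/L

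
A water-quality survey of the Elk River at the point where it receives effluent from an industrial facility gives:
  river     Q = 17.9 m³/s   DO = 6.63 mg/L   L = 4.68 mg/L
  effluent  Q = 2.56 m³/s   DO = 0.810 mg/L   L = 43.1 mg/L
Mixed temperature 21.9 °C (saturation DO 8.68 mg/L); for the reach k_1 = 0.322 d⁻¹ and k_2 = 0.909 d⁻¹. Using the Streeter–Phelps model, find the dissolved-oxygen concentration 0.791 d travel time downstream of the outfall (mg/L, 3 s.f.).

Mixed DO = (17.9×6.63 + 2.56×0.810)/(17.9+2.56) = 120.8/20.46 = 5.902 mg/L.
Mixed L₀ = (17.9×4.68 + 2.56×43.1)/(20.46) = 194.1/20.46 = 9.487 mg/L.
Initial deficit D₀ = C_s − DO₀ = 8.68 − 5.902 = 2.778 mg/L.
D(0.791) = [0.322×9.487/(0.909−0.322)](e^(−0.322×0.791) − e^(−0.909×0.791)) + 2.778 e^(−0.909×0.791)
= 5.204 × (0.7751 − 0.4872) + 2.778 × 0.4872 = 2.852 mg/L.
DO = 8.68 − 2.852 = 5.828 mg/L.

DO ≈ 5.83 mg/L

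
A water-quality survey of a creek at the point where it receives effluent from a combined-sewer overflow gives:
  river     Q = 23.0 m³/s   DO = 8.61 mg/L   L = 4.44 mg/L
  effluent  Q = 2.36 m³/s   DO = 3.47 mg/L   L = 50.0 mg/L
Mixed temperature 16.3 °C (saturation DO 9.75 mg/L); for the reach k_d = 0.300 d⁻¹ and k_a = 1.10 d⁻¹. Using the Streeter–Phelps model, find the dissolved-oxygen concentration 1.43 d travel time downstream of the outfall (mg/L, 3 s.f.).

Mixed DO = (23.0×8.61 + 2.36×3.47)/(23.0+2.36) = 206.2/25.36 = 8.132 mg/L.
Mixed L₀ = (23.0×4.44 + 2.36×50.0)/(25.36) = 220.1/25.36 = 8.680 mg/L.
Initial deficit D₀ = C_s − DO₀ = 9.75 − 8.132 = 1.618 mg/L.
D(1.43) = [0.300×8.680/(1.10−0.300)](e^(−0.300×1.43) − e^(−1.10×1.43)) + 1.618 e^(−1.10×1.43)
= 3.255 × (0.6512 − 0.2074) + 1.618 × 0.2074 = 1.780 mg/L.
DO = 9.75 − 1.780 = 7.970 mg/L.

DO ≈ 7.97 mg/L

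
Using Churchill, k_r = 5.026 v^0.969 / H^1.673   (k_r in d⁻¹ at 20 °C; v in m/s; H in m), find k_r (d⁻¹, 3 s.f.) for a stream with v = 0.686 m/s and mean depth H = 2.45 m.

k_r ≈ 0.779 d⁻¹

k_r = 5.026 × 0.686^0.969 / 2.45^1.673 = 5.026 × 0.6941 / 4.478 = 0.7790 d⁻¹.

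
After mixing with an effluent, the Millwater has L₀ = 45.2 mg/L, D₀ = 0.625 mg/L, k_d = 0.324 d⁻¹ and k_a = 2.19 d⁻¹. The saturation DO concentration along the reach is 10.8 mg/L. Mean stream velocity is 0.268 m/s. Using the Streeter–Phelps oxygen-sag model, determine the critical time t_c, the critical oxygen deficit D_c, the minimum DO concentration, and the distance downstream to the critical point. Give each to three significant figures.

t_c ≈ 0.980 d; D_c ≈ 4.87 mg/L; min DO ≈ 5.93 mg/L; x_c ≈ 22.7 km

With k_a/k_d = 6.759 and 1 − D₀(k_a−k_d)/(k_d L₀) = 0.9204,
t_c = ln(6.759 × 0.9204) / (2.19 − 0.324) = ln(6.221) / 1.866 = 1.828/1.866 = 0.9796 d.
D_c = (k_d/k_a) L₀ e^(−k_d t_c) = (0.324/2.19) × 45.2 × e^(−0.324×0.9796) = 0.1479 × 45.2 × 0.7280 = 4.869 mg/L.
Minimum DO = C_s − D_c = 10.8 − 4.869 = 5.931 mg/L.
x_c = v t_c = 0.268 m/s × 0.9796 d × 86400 s/d = 22680 m ≈ 22.7 km.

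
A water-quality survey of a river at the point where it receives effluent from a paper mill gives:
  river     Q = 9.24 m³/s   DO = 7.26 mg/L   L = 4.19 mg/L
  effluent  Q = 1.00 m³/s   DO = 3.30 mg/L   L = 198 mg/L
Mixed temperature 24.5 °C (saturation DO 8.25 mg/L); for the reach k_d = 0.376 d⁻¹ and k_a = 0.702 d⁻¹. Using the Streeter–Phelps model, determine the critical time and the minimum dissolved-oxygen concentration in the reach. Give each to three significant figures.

t_c ≈ 1.75 d; minimum DO ≈ 1.84 mg/L

Mixed DO = (9.24×7.26 + 1.00×3.30)/(9.24+1.00) = 70.38/10.24 = 6.873 mg/L.
Mixed L₀ = (9.24×4.19 + 1.00×198)/(10.24) = 236.7/10.24 = 23.12 mg/L.
Initial deficit D₀ = C_s − DO₀ = 8.25 − 6.873 = 1.377 mg/L.
t_c = (1/0.3260) ln[(0.702/0.376)(1 − 1.377×0.3260/(0.376×23.12))] = 3.067 × ln(1.771) = 1.753 d.
D_c = (0.376/0.702) × 23.12 × e^(−0.376×1.753) = 0.5356 × 23.12 × 0.5174 = 6.406 mg/L.
Minimum DO = 8.25 − 6.406 = 1.844 mg/L.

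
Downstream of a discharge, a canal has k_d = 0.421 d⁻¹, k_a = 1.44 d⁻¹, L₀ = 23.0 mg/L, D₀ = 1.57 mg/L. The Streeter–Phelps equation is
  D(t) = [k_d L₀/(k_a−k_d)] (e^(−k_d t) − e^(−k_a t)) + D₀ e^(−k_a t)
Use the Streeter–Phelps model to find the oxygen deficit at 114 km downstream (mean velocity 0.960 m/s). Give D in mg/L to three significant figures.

Travel time t = x/v = 114 km / (0.960 m/s) = 114000 m / 0.960 m/s = 118800 s = 1.374 d.
k_d L₀/(k_a−k_d) = 0.421×23.0/(1.44−0.421) = 9.683/1.019 = 9.502 mg/L.
e^(−k_d t) = e^(−0.421×1.374) = 0.5607; e^(−k_a t) = e^(−1.44×1.374) = 0.1382.
D = 9.502 × (0.5607 − 0.1382) + 1.57 × 0.1382 = 4.015 + 0.2169 = 4.232 mg/L.

D ≈ 4.23 mg/L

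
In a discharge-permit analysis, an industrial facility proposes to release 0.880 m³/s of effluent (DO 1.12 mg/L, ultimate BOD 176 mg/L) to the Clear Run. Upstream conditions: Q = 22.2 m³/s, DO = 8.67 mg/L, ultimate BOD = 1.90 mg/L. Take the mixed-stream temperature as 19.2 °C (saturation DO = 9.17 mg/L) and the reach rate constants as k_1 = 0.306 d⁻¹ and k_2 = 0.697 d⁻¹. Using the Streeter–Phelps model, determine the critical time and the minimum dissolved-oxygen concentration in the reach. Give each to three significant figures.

t_c ≈ 1.78 d; minimum DO ≈ 7.00 mg/L

Mixed DO = (22.2×8.67 + 0.880×1.12)/(22.2+0.880) = 193.5/23.08 = 8.382 mg/L.
Mixed L₀ = (22.2×1.90 + 0.880×176)/(23.08) = 197.1/23.08 = 8.538 mg/L.
Initial deficit D₀ = C_s − DO₀ = 9.17 − 8.382 = 0.7879 mg/L.
t_c = (1/0.3910) ln[(0.697/0.306)(1 − 0.7879×0.3910/(0.306×8.538))] = 2.558 × ln(2.009) = 1.785 d.
D_c = (0.306/0.697) × 8.538 × e^(−0.306×1.785) = 0.4390 × 8.538 × 0.5792 = 2.171 mg/L.
Minimum DO = 9.17 − 2.171 = 6.999 mg/L.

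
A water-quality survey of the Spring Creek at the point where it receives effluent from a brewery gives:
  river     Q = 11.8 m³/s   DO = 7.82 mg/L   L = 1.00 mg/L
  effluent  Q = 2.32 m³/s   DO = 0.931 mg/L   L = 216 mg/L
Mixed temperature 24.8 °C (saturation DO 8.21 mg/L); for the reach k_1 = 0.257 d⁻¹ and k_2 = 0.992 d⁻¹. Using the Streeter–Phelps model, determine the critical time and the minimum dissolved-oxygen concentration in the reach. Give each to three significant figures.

Mixed DO = (11.8×7.82 + 2.32×0.931)/(11.8+2.32) = 94.44/14.12 = 6.688 mg/L.
Mixed L₀ = (11.8×1.00 + 2.32×216)/(14.12) = 512.9/14.12 = 36.33 mg/L.
Initial deficit D₀ = C_s − DO₀ = 8.21 − 6.688 = 1.522 mg/L.
t_c = (1/0.7350) ln[(0.992/0.257)(1 − 1.522×0.7350/(0.257×36.33))] = 1.361 × ln(3.397) = 1.664 d.
D_c = (0.257/0.992) × 36.33 × e^(−0.257×1.664) = 0.2591 × 36.33 × 0.6520 = 6.136 mg/L.
Minimum DO = 8.21 − 6.136 = 2.074 mg/L.

t_c ≈ 1.66 d; minimum DO ≈ 2.07 mg/L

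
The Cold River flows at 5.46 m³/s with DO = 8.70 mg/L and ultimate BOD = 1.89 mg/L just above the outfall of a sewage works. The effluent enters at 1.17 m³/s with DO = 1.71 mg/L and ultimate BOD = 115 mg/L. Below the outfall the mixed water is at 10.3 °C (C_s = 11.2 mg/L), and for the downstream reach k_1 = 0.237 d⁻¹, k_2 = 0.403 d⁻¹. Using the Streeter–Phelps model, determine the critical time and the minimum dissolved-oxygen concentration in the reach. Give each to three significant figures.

Mixed DO = (5.46×8.70 + 1.17×1.71)/(5.46+1.17) = 49.50/6.630 = 7.466 mg/L.
Mixed L₀ = (5.46×1.89 + 1.17×115)/(6.630) = 144.9/6.630 = 21.85 mg/L.
Initial deficit D₀ = C_s − DO₀ = 11.2 − 7.466 = 3.734 mg/L.
t_c = (1/0.1660) ln[(0.403/0.237)(1 − 3.734×0.1660/(0.237×21.85))] = 6.024 × ln(1.497) = 2.430 d.
D_c = (0.237/0.403) × 21.85 × e^(−0.237×2.430) = 0.5881 × 21.85 × 0.5622 = 7.224 mg/L.
Minimum DO = 11.2 − 7.224 = 3.976 mg/L.

t_c ≈ 2.43 d; minimum DO ≈ 3.98 mg/L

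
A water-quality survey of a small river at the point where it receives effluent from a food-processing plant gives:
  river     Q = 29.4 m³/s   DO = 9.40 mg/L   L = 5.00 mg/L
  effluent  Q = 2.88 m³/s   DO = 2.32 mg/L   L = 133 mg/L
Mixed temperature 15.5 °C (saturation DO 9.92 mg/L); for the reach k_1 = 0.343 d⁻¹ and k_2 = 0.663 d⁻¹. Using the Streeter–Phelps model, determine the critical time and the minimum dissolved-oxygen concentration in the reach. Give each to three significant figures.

Mixed DO = (29.4×9.40 + 2.88×2.32)/(29.4+2.88) = 283.0/32.28 = 8.768 mg/L.
Mixed L₀ = (29.4×5.00 + 2.88×133)/(32.28) = 530.0/32.28 = 16.42 mg/L.
Initial deficit D₀ = C_s − DO₀ = 9.92 − 8.768 = 1.152 mg/L.
t_c = (1/0.3200) ln[(0.663/0.343)(1 − 1.152×0.3200/(0.343×16.42))] = 3.125 × ln(1.806) = 1.848 d.
D_c = (0.343/0.663) × 16.42 × e^(−0.343×1.848) = 0.5173 × 16.42 × 0.5305 = 4.507 mg/L.
Minimum DO = 9.92 − 4.507 = 5.413 mg/L.

t_c ≈ 1.85 d; minimum DO ≈ 5.41 mg/L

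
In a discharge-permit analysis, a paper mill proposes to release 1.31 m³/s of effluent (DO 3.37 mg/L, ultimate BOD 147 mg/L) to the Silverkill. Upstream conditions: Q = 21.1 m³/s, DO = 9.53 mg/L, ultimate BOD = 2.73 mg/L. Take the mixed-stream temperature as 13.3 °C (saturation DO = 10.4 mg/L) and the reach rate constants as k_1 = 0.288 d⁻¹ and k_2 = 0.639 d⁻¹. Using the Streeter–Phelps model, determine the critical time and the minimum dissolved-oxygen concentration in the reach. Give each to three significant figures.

t_c ≈ 1.86 d; minimum DO ≈ 7.45 mg/L

Mixed DO = (21.1×9.53 + 1.31×3.37)/(21.1+1.31) = 205.5/22.41 = 9.170 mg/L.
Mixed L₀ = (21.1×2.73 + 1.31×147)/(22.41) = 250.2/22.41 = 11.16 mg/L.
Initial deficit D₀ = C_s − DO₀ = 10.4 − 9.170 = 1.230 mg/L.
t_c = (1/0.3510) ln[(0.639/0.288)(1 − 1.230×0.3510/(0.288×11.16))] = 2.849 × ln(1.921) = 1.860 d.
D_c = (0.288/0.639) × 11.16 × e^(−0.288×1.860) = 0.4507 × 11.16 × 0.5853 = 2.945 mg/L.
Minimum DO = 10.4 − 2.945 = 7.455 mg/L.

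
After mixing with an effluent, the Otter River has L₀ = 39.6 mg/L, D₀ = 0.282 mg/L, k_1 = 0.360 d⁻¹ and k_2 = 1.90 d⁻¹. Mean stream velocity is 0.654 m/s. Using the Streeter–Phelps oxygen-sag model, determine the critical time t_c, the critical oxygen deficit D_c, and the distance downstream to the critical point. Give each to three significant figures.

t_c ≈ 1.06 d; D_c ≈ 5.12 mg/L; x_c ≈ 59.9 km

At the critical point dD/dt = 0, so k_1 L₀ e^(−k_1 t) = k_2 D. Substituting D(t) from the Streeter–Phelps equation and solving for t gives
t_c = ln[(k_2/k_1)(1 − D₀(k_2−k_1)/(k_1 L₀))] / (k_2−k_1).
Here k_2−k_1 = 1.540 d⁻¹ and 1 − D₀(k_2−k_1)/(k_1 L₀) = 1 − 0.282×1.540/(0.360×39.6) = 0.9695, so
t_c = ln(5.278 × 0.9695) / 1.540 = 1.633 / 1.540 = 1.060 d.
L(t_c) = L₀ e^(−k_1 t_c) = 39.6 × 0.6827 = 27.04 mg/L, and at the critical point k_2 D_c = k_1 L, so D_c = (0.360/1.90) × 27.04 = 5.123 mg/L.
x_c = v t_c = 0.654 m/s × 1.060 d × 86400 s/d = 59900 m ≈ 59.9 km.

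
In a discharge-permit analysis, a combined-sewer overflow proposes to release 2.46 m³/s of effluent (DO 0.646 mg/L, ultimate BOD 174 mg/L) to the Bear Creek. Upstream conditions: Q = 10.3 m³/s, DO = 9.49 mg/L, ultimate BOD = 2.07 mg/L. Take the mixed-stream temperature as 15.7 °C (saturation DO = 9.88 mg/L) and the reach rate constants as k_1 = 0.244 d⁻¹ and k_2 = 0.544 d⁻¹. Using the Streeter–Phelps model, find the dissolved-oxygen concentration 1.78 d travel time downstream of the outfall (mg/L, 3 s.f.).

Mixed DO = (10.3×9.49 + 2.46×0.646)/(10.3+2.46) = 99.34/12.76 = 7.785 mg/L.
Mixed L₀ = (10.3×2.07 + 2.46×174)/(12.76) = 449.4/12.76 = 35.22 mg/L.
Initial deficit D₀ = C_s − DO₀ = 9.88 − 7.785 = 2.095 mg/L.
D(1.78) = [0.244×35.22/(0.544−0.244)](e^(−0.244×1.78) − e^(−0.544×1.78)) + 2.095 e^(−0.544×1.78)
= 28.64 × (0.6477 − 0.3797) + 2.095 × 0.3797 = 8.471 mg/L.
DO = 9.88 − 8.471 = 1.409 mg/L.

DO ≈ 1.41 mg/L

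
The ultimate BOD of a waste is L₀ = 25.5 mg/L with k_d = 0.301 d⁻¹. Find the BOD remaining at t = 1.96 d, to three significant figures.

L_t = L₀ e^(−k_d t) = 25.5 × e^(−0.301×1.96) = 25.5 × 0.5543 = 14.14 mg/L.

L ≈ 14.1 mg/L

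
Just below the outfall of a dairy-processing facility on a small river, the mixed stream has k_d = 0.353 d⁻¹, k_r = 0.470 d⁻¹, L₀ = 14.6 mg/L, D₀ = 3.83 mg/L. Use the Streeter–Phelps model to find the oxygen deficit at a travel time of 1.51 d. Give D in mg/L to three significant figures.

D ≈ 6.07 mg/L

k_d L₀/(k_r−k_d) = 0.353×14.6/(0.470−0.353) = 5.154/0.1170 = 44.05 mg/L.
e^(−k_d t) = e^(−0.353×1.510) = 0.5868; e^(−k_r t) = e^(−0.470×1.510) = 0.4918.
D = 44.05 × (0.5868 − 0.4918) + 3.83 × 0.4918 = 4.186 + 1.884 = 6.070 mg/L.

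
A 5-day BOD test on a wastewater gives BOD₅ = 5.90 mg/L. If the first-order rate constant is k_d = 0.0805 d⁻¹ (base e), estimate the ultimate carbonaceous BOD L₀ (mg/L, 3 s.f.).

BOD₅ = L₀(1 − e^(−5k_d)) ⇒ L₀ = BOD₅ / (1 − e^(−5×0.0805))
= 5.90 / (1 − 0.6686) = 5.90 / 0.3314 = 17.81 mg/L.

L₀ ≈ 17.8 mg/L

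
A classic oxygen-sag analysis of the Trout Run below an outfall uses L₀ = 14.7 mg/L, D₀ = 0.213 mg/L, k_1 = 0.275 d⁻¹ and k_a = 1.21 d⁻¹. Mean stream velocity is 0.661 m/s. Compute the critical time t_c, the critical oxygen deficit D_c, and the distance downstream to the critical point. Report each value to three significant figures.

At the critical point dD/dt = 0, so k_1 L₀ e^(−k_1 t) = k_a D. Substituting D(t) from the Streeter–Phelps equation and solving for t gives
t_c = ln[(k_a/k_1)(1 − D₀(k_a−k_1)/(k_1 L₀))] / (k_a−k_1).
Here k_a−k_1 = 0.9350 d⁻¹ and 1 − D₀(k_a−k_1)/(k_1 L₀) = 1 − 0.213×0.9350/(0.275×14.7) = 0.9507, so
t_c = ln(4.400 × 0.9507) / 0.9350 = 1.431 / 0.9350 = 1.531 d.
L(t_c) = L₀ e^(−k_1 t_c) = 14.7 × 0.6565 = 9.650 mg/L, and at the critical point k_a D_c = k_1 L, so D_c = (0.275/1.21) × 9.650 = 2.193 mg/L.
x_c = v t_c = 0.661 m/s × 1.531 d × 86400 s/d = 87410 m ≈ 87.4 km.

t_c ≈ 1.53 d; D_c ≈ 2.19 mg/L; x_c ≈ 87.4 km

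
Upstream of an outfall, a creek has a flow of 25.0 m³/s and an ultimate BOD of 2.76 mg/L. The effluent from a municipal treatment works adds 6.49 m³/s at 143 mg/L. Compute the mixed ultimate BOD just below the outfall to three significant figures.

31.7 mg/L

Flow-weighted mixing: C = (Q_r C_r + Q_w C_w)/(Q_r + Q_w)
= (25.0×2.76 + 6.49×143)/(25.0 + 6.49) = 997.1/31.49 = 31.66 mg/L.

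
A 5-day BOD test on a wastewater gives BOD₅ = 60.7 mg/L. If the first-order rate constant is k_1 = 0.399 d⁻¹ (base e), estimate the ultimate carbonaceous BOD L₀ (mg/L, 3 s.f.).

BOD₅ = L₀(1 − e^(−5k_1)) ⇒ L₀ = BOD₅ / (1 − e^(−5×0.399))
= 60.7 / (1 − 0.1360) = 60.7 / 0.8640 = 70.26 mg/L.

L₀ ≈ 70.3 mg/L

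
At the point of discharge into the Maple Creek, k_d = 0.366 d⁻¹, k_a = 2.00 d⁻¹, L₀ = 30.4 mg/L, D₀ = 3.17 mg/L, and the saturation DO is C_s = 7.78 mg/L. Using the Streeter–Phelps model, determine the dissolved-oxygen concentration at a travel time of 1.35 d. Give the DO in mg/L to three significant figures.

DO ≈ 3.87 mg/L

k_d L₀/(k_a−k_d) = 0.366×30.4/(2.00−0.366) = 11.13/1.634 = 6.809 mg/L.
e^(−k_d t) = e^(−0.366×1.350) = 0.6101; e^(−k_a t) = e^(−2.00×1.350) = 0.06721.
D = 6.809 × (0.6101 − 0.06721) + 3.17 × 0.06721 = 3.697 + 0.2130 = 3.910 mg/L.
DO = C_s − D = 7.78 − 3.910 = 3.870 mg/L.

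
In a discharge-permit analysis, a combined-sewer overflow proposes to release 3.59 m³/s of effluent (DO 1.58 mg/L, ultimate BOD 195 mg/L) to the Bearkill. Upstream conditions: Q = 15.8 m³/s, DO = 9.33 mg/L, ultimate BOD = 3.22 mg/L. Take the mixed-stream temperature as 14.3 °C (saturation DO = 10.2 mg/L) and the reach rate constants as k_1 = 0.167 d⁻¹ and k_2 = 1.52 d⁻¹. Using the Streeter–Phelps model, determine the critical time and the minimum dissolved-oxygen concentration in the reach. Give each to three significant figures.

Mixed DO = (15.8×9.33 + 3.59×1.58)/(15.8+3.59) = 153.1/19.39 = 7.895 mg/L.
Mixed L₀ = (15.8×3.22 + 3.59×195)/(19.39) = 750.9/19.39 = 38.73 mg/L.
Initial deficit D₀ = C_s − DO₀ = 10.2 − 7.895 = 2.305 mg/L.
t_c = (1/1.353) ln[(1.52/0.167)(1 − 2.305×1.353/(0.167×38.73))] = 0.7391 × ln(4.713) = 1.146 d.
D_c = (0.167/1.52) × 38.73 × e^(−0.167×1.146) = 0.1099 × 38.73 × 0.8258 = 3.514 mg/L.
Minimum DO = 10.2 − 3.514 = 6.686 mg/L.

t_c ≈ 1.15 d; minimum DO ≈ 6.69 mg/L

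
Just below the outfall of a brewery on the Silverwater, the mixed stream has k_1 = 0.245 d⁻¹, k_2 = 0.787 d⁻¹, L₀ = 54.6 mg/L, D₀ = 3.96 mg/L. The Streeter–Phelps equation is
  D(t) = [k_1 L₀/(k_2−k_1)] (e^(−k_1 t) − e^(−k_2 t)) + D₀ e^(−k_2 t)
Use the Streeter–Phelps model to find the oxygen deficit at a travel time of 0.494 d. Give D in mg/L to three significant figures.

k_1 L₀/(k_2−k_1) = 0.245×54.6/(0.787−0.245) = 13.38/0.5420 = 24.68 mg/L.
e^(−k_1 t) = e^(−0.245×0.4940) = 0.8860; e^(−k_2 t) = e^(−0.787×0.4940) = 0.6779.
D = 24.68 × (0.8860 − 0.6779) + 3.96 × 0.6779 = 5.137 + 2.684 = 7.821 mg/L.

D ≈ 7.82 mg/L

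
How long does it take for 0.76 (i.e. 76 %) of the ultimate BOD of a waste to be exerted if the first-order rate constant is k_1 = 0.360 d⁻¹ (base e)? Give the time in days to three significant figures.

y/L₀ = 1 − e^(−k_1 t) = 0.76 ⇒ e^(−k_1 t) = 0.240
t = −ln(0.240) / 0.360 = 1.427 / 0.360 = 3.964 d.

t ≈ 3.96 d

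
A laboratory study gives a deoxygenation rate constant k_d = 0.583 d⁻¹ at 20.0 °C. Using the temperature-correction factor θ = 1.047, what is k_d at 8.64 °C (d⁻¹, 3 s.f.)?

k_d(T₂) = k_d(T₁) · θ^(T₂−T₁) = 0.583 × 1.047^(8.64−20.0)
= 0.583 × 1.047^-11.4 = 0.583 × 0.5935 = 0.3460 d⁻¹.

k_d ≈ 0.346 d⁻¹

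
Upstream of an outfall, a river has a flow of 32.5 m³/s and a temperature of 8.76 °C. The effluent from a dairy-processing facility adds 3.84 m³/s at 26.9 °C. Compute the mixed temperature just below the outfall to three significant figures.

10.7 °C

Flow-weighted mixing: C = (Q_r C_r + Q_w C_w)/(Q_r + Q_w)
= (32.5×8.76 + 3.84×26.9)/(32.5 + 3.84) = 388.0/36.34 = 10.68 °C.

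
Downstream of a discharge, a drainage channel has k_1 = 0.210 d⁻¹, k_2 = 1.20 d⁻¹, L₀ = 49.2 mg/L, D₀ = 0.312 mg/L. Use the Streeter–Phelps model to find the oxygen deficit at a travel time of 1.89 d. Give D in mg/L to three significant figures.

k_1 L₀/(k_2−k_1) = 0.210×49.2/(1.20−0.210) = 10.33/0.9900 = 10.44 mg/L.
e^(−k_1 t) = e^(−0.210×1.890) = 0.6724; e^(−k_2 t) = e^(−1.20×1.890) = 0.1035.
D = 10.44 × (0.6724 − 0.1035) + 0.312 × 0.1035 = 5.937 + 0.03230 = 5.969 mg/L.

D ≈ 5.97 mg/L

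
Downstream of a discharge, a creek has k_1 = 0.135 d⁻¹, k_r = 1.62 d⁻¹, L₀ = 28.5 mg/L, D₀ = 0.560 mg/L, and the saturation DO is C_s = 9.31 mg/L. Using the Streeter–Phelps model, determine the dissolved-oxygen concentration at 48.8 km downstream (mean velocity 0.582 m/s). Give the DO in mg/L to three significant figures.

DO ≈ 7.46 mg/L

Travel time t = x/v = 48.8 km / (0.582 m/s) = 48800 m / 0.582 m/s = 83850 s = 0.9705 d.
k_1 L₀/(k_r−k_1) = 0.135×28.5/(1.62−0.135) = 3.848/1.485 = 2.591 mg/L.
e^(−k_1 t) = e^(−0.135×0.9705) = 0.8772; e^(−k_r t) = e^(−1.62×0.9705) = 0.2076.
D = 2.591 × (0.8772 − 0.2076) + 0.560 × 0.2076 = 1.735 + 0.1163 = 1.851 mg/L.
DO = C_s − D = 9.31 − 1.851 = 7.459 mg/L.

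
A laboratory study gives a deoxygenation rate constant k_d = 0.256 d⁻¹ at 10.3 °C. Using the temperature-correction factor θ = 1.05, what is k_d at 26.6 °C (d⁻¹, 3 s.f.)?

k_d(T₂) = k_d(T₁) · θ^(T₂−T₁) = 0.256 × 1.05^(26.6−10.3)
= 0.256 × 1.05^16.3 = 0.256 × 2.215 = 0.5671 d⁻¹.

k_d ≈ 0.567 d⁻¹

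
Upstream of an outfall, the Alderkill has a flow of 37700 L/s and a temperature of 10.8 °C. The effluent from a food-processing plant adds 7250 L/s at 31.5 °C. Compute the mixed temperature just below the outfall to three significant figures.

Flow-weighted mixing: C = (Q_r C_r + Q_w C_w)/(Q_r + Q_w)
= (37700×10.8 + 7250×31.5)/(37700 + 7250) = 635500/44950 = 14.14 °C.

14.1 °C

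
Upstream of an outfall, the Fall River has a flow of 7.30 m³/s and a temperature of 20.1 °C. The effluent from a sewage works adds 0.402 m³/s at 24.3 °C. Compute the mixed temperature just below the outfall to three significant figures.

Flow-weighted mixing: C = (Q_r C_r + Q_w C_w)/(Q_r + Q_w)
= (7.30×20.1 + 0.402×24.3)/(7.30 + 0.402) = 156.5/7.702 = 20.32 °C.

20.3 °C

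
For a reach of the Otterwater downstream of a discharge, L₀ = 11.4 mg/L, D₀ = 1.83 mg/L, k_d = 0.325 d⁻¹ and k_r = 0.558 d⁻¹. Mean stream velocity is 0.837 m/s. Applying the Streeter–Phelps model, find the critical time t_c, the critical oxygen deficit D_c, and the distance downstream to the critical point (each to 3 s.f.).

At the critical point dD/dt = 0, so k_d L₀ e^(−k_d t) = k_r D. Substituting D(t) from the Streeter–Phelps equation and solving for t gives
t_c = ln[(k_r/k_d)(1 − D₀(k_r−k_d)/(k_d L₀))] / (k_r−k_d).
Here k_r−k_d = 0.2330 d⁻¹ and 1 − D₀(k_r−k_d)/(k_d L₀) = 1 − 1.83×0.2330/(0.325×11.4) = 0.8849, so
t_c = ln(1.717 × 0.8849) / 0.2330 = 0.4183 / 0.2330 = 1.795 d.
D_c = (k_d/k_r) L₀ e^(−k_d t_c) = (0.325/0.558) × 11.4 × e^(−0.325×1.795) = 0.5824 × 11.4 × 0.5580 = 3.705 mg/L.
x_c = v t_c = 0.837 m/s × 1.795 d × 86400 s/d = 129800 m ≈ 130 km.

t_c ≈ 1.80 d; D_c ≈ 3.70 mg/L; x_c ≈ 130 km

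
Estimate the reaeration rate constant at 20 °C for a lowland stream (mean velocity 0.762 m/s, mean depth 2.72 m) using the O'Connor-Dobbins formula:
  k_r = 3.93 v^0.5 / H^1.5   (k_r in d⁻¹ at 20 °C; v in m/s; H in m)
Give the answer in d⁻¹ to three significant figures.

k_r ≈ 0.765 d⁻¹

k_r = 3.93 × 0.762^0.5 / 2.72^1.5 = 3.93 × 0.8729 / 4.486 = 0.7647 d⁻¹.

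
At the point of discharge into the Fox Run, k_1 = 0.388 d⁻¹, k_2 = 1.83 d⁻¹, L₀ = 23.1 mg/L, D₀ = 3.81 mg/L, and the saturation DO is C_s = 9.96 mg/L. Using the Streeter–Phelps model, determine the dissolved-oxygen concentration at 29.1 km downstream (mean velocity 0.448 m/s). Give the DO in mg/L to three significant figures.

DO ≈ 5.92 mg/L

Travel time t = x/v = 29.1 km / (0.448 m/s) = 29100 m / 0.448 m/s = 64960 s = 0.7518 d.
k_1 L₀/(k_2−k_1) = 0.388×23.1/(1.83−0.388) = 8.963/1.442 = 6.216 mg/L.
e^(−k_1 t) = e^(−0.388×0.7518) = 0.7470; e^(−k_2 t) = e^(−1.83×0.7518) = 0.2526.
D = 6.216 × (0.7470 − 0.2526) + 3.81 × 0.2526 = 3.073 + 0.9626 = 4.035 mg/L.
DO = C_s − D = 9.96 − 4.035 = 5.925 mg/L.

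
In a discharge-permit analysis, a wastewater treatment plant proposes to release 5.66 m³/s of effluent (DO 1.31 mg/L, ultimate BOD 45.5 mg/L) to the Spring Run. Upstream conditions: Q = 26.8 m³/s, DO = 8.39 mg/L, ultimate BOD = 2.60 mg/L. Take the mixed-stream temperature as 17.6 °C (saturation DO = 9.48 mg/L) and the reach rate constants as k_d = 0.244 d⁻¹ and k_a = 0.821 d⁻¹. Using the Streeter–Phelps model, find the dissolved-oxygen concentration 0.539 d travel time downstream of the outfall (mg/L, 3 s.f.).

Mixed DO = (26.8×8.39 + 5.66×1.31)/(26.8+5.66) = 232.3/32.46 = 7.155 mg/L.
Mixed L₀ = (26.8×2.60 + 5.66×45.5)/(32.46) = 327.2/32.46 = 10.08 mg/L.
Initial deficit D₀ = C_s − DO₀ = 9.48 − 7.155 = 2.325 mg/L.
D(0.539) = [0.244×10.08/(0.821−0.244)](e^(−0.244×0.539) − e^(−0.821×0.539)) + 2.325 e^(−0.821×0.539)
= 4.263 × (0.8768 − 0.6424) + 2.325 × 0.6424 = 2.492 mg/L.
DO = 9.48 − 2.492 = 6.988 mg/L.

DO ≈ 6.99 mg/L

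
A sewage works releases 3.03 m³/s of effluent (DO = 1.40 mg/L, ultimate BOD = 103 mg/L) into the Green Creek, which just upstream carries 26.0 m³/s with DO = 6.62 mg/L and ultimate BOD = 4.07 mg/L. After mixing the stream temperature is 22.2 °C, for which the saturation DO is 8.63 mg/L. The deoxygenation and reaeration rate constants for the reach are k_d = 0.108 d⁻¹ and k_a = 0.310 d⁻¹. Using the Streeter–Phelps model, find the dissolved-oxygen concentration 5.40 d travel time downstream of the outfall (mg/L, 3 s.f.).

DO ≈ 5.30 mg/L

Mixed DO = (26.0×6.62 + 3.03×1.40)/(26.0+3.03) = 176.4/29.03 = 6.075 mg/L.
Mixed L₀ = (26.0×4.07 + 3.03×103)/(29.03) = 417.9/29.03 = 14.40 mg/L.
Initial deficit D₀ = C_s − DO₀ = 8.63 − 6.075 = 2.555 mg/L.
D(5.40) = [0.108×14.40/(0.310−0.108)](e^(−0.108×5.40) − e^(−0.310×5.40)) + 2.555 e^(−0.310×5.40)
= 7.697 × (0.5581 − 0.1875) + 2.555 × 0.1875 = 3.332 mg/L.
DO = 8.63 − 3.332 = 5.298 mg/L.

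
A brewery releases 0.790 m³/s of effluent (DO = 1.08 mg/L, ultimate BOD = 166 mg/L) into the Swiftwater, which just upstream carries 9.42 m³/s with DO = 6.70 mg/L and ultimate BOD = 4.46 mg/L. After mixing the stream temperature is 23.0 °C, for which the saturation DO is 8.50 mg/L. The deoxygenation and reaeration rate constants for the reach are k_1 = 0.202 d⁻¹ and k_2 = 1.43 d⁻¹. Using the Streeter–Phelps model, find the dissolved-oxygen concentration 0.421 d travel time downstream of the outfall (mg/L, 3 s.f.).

Mixed DO = (9.42×6.70 + 0.790×1.08)/(9.42+0.790) = 63.97/10.21 = 6.265 mg/L.
Mixed L₀ = (9.42×4.46 + 0.790×166)/(10.21) = 173.2/10.21 = 16.96 mg/L.
Initial deficit D₀ = C_s − DO₀ = 8.50 − 6.265 = 2.235 mg/L.
D(0.421) = [0.202×16.96/(1.43−0.202)](e^(−0.202×0.421) − e^(−1.43×0.421)) + 2.235 e^(−1.43×0.421)
= 2.790 × (0.9185 − 0.5477) + 2.235 × 0.5477 = 2.258 mg/L.
DO = 8.50 − 2.258 = 6.242 mg/L.

DO ≈ 6.24 mg/L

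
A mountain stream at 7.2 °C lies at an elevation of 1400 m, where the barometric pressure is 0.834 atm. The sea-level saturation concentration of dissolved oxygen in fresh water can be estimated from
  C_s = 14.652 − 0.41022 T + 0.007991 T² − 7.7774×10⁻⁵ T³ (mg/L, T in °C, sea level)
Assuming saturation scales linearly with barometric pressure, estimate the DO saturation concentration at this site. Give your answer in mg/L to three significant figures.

C_s ≈ 10.1 mg/L

At sea level: C_s = 14.652 − 0.41022×7.2 + 0.007991×7.2² − 7.7774×10⁻⁵×7.2³ = 12.08 mg/L.
Pressure correction: C_s' = 12.08 × 0.834 = 10.08 mg/L.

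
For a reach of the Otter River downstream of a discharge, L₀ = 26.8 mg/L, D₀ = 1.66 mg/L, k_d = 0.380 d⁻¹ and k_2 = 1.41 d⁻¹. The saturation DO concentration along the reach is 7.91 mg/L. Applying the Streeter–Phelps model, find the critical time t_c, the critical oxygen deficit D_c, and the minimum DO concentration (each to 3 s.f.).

t_c = [1/(k_2−k_d)] ln[(k_2/k_d)(1 − D₀(k_2−k_d)/(k_d L₀))]
= [1/(1.41−0.380)] ln[(1.41/0.380)(1 − 1.66×1.030/(0.380×26.8))]
= (1/1.030) ln[3.711 × 0.8321] = 0.9709 × ln(3.088) = 0.9709 × 1.127 = 1.095 d.
D_c = (k_d/k_2) L₀ e^(−k_d t_c) = (0.380/1.41) × 26.8 × e^(−0.380×1.095) = 0.2695 × 26.8 × 0.6597 = 4.765 mg/L.
Minimum DO = C_s − D_c = 7.91 − 4.765 = 3.145 mg/L.

t_c ≈ 1.09 d; D_c ≈ 4.77 mg/L; min DO ≈ 3.14 mg/L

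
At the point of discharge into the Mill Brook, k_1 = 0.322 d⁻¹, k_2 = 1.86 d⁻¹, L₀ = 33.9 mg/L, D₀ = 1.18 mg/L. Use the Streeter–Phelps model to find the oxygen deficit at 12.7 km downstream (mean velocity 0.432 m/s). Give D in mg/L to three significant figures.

D ≈ 3.22 mg/L

Travel time t = x/v = 12.7 km / (0.432 m/s) = 12700 m / 0.432 m/s = 29400 s = 0.3403 d.
k_1 L₀/(k_2−k_1) = 0.322×33.9/(1.86−0.322) = 10.92/1.538 = 7.097 mg/L.
e^(−k_1 t) = e^(−0.322×0.3403) = 0.8962; e^(−k_2 t) = e^(−1.86×0.3403) = 0.5311.
D = 7.097 × (0.8962 − 0.5311) + 1.18 × 0.5311 = 2.592 + 0.6267 = 3.218 mg/L.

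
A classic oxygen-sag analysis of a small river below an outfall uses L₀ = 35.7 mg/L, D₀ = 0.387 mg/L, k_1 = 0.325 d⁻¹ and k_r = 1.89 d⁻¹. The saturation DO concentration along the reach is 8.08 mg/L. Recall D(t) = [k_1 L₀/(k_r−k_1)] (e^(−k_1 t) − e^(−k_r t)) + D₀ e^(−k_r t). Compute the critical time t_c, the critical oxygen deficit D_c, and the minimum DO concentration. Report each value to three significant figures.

With k_r/k_1 = 5.815 and 1 − D₀(k_r−k_1)/(k_1 L₀) = 0.9478,
t_c = ln(5.815 × 0.9478) / (1.89 − 0.325) = ln(5.512) / 1.565 = 1.707/1.565 = 1.091 d.
L(t_c) = L₀ e^(−k_1 t_c) = 35.7 × 0.7015 = 25.05 mg/L, and at the critical point k_r D_c = k_1 L, so D_c = (0.325/1.89) × 25.05 = 4.307 mg/L.
Minimum DO = C_s − D_c = 8.08 − 4.307 = 3.773 mg/L.

t_c ≈ 1.09 d; D_c ≈ 4.31 mg/L; min DO ≈ 3.77 mg/L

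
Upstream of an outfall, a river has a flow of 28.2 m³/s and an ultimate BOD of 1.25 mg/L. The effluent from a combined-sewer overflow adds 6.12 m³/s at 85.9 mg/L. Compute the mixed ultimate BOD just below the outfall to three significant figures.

16.3 mg/L

Flow-weighted mixing: C = (Q_r C_r + Q_w C_w)/(Q_r + Q_w)
= (28.2×1.25 + 6.12×85.9)/(28.2 + 6.12) = 561.0/34.32 = 16.34 mg/L.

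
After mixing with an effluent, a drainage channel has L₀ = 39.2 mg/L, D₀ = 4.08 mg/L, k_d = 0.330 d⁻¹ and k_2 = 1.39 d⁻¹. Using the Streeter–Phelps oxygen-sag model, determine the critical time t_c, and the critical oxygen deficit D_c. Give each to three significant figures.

t_c ≈ 0.973 d; D_c ≈ 6.75 mg/L

At the critical point dD/dt = 0, so k_d L₀ e^(−k_d t) = k_2 D. Substituting D(t) from the Streeter–Phelps equation and solving for t gives
t_c = ln[(k_2/k_d)(1 − D₀(k_2−k_d)/(k_d L₀))] / (k_2−k_d).
Here k_2−k_d = 1.060 d⁻¹ and 1 − D₀(k_2−k_d)/(k_d L₀) = 1 − 4.08×1.060/(0.330×39.2) = 0.6657, so
t_c = ln(4.212 × 0.6657) / 1.060 = 1.031 / 1.060 = 0.9727 d.
D_c = (k_d/k_2) L₀ e^(−k_d t_c) = (0.330/1.39) × 39.2 × e^(−0.330×0.9727) = 0.2374 × 39.2 × 0.7254 = 6.751 mg/L.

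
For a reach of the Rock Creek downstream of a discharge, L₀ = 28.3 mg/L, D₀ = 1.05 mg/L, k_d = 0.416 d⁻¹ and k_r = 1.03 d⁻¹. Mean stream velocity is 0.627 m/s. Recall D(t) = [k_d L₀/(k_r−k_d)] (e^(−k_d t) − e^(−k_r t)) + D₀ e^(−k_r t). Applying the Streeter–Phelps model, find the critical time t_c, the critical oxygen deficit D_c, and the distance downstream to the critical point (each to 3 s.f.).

With k_r/k_d = 2.476 and 1 − D₀(k_r−k_d)/(k_d L₀) = 0.9452,
t_c = ln(2.476 × 0.9452) / (1.03 − 0.416) = ln(2.340) / 0.6140 = 0.8503/0.6140 = 1.385 d.
L(t_c) = L₀ e^(−k_d t_c) = 28.3 × 0.5621 = 15.91 mg/L, and at the critical point k_r D_c = k_d L, so D_c = (0.416/1.03) × 15.91 = 6.425 mg/L.
x_c = v t_c = 0.627 m/s × 1.385 d × 86400 s/d = 75020 m ≈ 75.0 km.

t_c ≈ 1.38 d; D_c ≈ 6.42 mg/L; x_c ≈ 75.0 km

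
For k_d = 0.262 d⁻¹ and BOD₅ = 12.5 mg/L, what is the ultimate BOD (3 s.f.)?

BOD₅ = L₀(1 − e^(−5k_d)) ⇒ L₀ = BOD₅ / (1 − e^(−5×0.262))
= 12.5 / (1 − 0.2698) = 12.5 / 0.7302 = 17.12 mg/L.

L₀ ≈ 17.1 mg/L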